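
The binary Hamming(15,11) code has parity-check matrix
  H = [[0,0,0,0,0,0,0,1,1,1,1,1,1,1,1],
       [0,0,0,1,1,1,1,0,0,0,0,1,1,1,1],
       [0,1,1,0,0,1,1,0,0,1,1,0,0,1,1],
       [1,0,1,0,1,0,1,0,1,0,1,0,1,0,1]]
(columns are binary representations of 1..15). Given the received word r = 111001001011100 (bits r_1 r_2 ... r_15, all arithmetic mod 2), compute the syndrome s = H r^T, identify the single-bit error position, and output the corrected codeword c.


s = (0, 1, 0, 1)^T, error position = 5, corrected codeword c = 111011001011100

Compute s = H r^T mod 2 one row at a time:
  s_1 = 0 + 1 + 0 + 1 + 1 + 1 + 0 + 0 = 4 ≡ 0 (mod 2).
  s_2 = 0 + 0 + 1 + 0 + 1 + 1 + 0 + 0 = 3 ≡ 1 (mod 2).
  s_3 = 1 + 1 + 1 + 0 + 0 + 1 + 0 + 0 = 4 ≡ 0 (mod 2).
  s_4 = 1 + 1 + 0 + 0 + 1 + 1 + 1 + 0 = 5 ≡ 1 (mod 2).
s = (0, 1, 0, 1)^T — this equals column 5 of H (binary 0101), so error is at position 5.
Correct: flip bit 5 of r = 111001001011100 to get c = 111011001011100.


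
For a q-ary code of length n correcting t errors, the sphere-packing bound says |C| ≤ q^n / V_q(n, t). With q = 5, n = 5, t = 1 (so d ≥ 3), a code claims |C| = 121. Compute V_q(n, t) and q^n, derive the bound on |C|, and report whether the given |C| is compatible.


V_q(n, t) = 21, q^n = 3125, Hamming bound = 148, |C| = 121 ≤ bound (satisfied).

Step 1: Compute V_q(n, t) = Σ_{j=0}^1 C(n, j) (q−1)^j.
  j = 0: C(5,0)·(4)^0 = 1·1 = 1.
  j = 1: C(5,1)·(4)^1 = 5·4 = 20.
  V_q(n, t) = 1 + 20 = 21.
Step 2: q^n = 5^5 = 3125.
Step 3: Hamming bound ⌊q^n / V_q(n,t)⌋ = ⌊3125/21⌋ = 148.
Step 4: Compare |C| = 121 to 148: satisfied.
The claimed |C| lies below the Hamming bound.


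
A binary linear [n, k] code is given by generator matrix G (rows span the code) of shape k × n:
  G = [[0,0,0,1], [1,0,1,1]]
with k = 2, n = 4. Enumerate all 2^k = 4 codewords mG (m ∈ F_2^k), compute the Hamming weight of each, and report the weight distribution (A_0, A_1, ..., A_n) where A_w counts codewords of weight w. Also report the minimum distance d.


Weight distribution: A_0 = 1, A_1 = 1, A_2 = 1, A_3 = 1. Minimum distance d = 1.

Enumerate all 2^2 = 4 messages m ∈ F_2^2.
For each, compute codeword c = mG in F_2^4, then tally its weight.
  m = 00 → c = 0000, weight = 0.
  m = 10 → c = 0001, weight = 1.
  m = 01 → c = 1011, weight = 3.
  m = 11 → c = 1010, weight = 2.
Tally weights:
  weight 0: 1 codewords.
  weight 1: 1 codewords.
  weight 2: 1 codewords.
  weight 3: 1 codewords.
Minimum distance d = smallest w > 0 with A_w > 0 = 1.
Sanity: Σ A_w = 4 = 2^2 = 4 ✓.


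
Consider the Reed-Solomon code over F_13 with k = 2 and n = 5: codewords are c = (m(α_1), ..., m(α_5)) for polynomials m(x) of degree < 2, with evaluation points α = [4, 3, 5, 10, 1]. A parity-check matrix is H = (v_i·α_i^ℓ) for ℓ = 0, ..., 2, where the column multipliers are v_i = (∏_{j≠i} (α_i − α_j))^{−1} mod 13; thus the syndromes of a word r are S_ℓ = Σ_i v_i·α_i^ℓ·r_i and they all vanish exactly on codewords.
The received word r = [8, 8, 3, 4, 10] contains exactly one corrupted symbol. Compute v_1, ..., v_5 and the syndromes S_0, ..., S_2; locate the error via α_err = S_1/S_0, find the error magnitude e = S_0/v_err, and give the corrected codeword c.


S = (9, 1, 3), error at position 2, error magnitude e = 8, c = [8, 0, 3, 4, 10].

Step 1: column multipliers v_i = (∏_{j≠i}(α_i − α_j))^{−1} mod 13.
  i = 1 (α = 4): (4−3)(4−5)(4−10)(4−1) = 1·(−1)·(−6)·3 = 18 ≡ 5, so v_1 = 5^{−1} = 8 (mod 13).
  i = 2 (α = 3): (3−4)(3−5)(3−10)(3−1) = (−1)·(−2)·(−7)·2 = −28 ≡ 11, so v_2 = 11^{−1} = 6 (mod 13).
  i = 3 (α = 5): (5−4)(5−3)(5−10)(5−1) = 1·2·(−5)·4 = −40 ≡ 12, so v_3 = 12^{−1} = 12 (mod 13).
  i = 4 (α = 10): (10−4)(10−3)(10−5)(10−1) = 6·7·5·9 = 1890 ≡ 5, so v_4 = 5^{−1} = 8 (mod 13).
  i = 5 (α = 1): (1−4)(1−3)(1−5)(1−10) = (−3)·(−2)·(−4)·(−9) = 216 ≡ 8, so v_5 = 8^{−1} = 5 (mod 13).
  v = [8, 6, 12, 8, 5].
Step 2: syndromes of r = [8, 8, 3, 4, 10] (all sums mod 13).
  S_0 = Σ v_i r_i = 8·8 + 6·8 + 12·3 + 8·4 + 5·10 = 230 ≡ 9.
  S_1 = Σ v_i α_i r_i = 8·4·8 + 6·3·8 + 12·5·3 + 8·10·4 + 5·1·10 = 950 ≡ 1.
  α_i^2 mod 13 = [3, 9, 12, 9, 1].
  S_2 = Σ v_i α_i^2 r_i = 8·3·8 + 6·9·8 + 12·12·3 + 8·9·4 + 5·1·10 = 1394 ≡ 3.
  S = (9, 1, 3) ≠ 0, so r is not a codeword (an error is present).
Step 3: locate the error. For a single error e at position i, S_ℓ = v_i·e·α_i^ℓ, so α_err = S_1/S_0.
  S_0^{−1} = 9^{−1} = 3 (mod 13), so α_err = 1·3 = 3 ≡ 3 = α_2. Error position i = 2.
  Consistency check: S_2/S_1 = 3·1 = 3 ≡ 3 = α_err ✓ (single-error assumption holds).
Step 4: error magnitude e = S_0/v_2 = S_0·∏_{j≠2}(α_2 − α_j) = 9·11 = 99 ≡ 8 (mod 13).
Step 5: correct position 2: c_2 = r_2 − e = 8 − 8 ≡ 0 (mod 13). Hence c = [8, 0, 3, 4, 10].
  Check: interpolating c through the α_i gives m(x) = 2 + 8·x (degree < 2) with m(α_i) = c_i for every i, so c is indeed a codeword.


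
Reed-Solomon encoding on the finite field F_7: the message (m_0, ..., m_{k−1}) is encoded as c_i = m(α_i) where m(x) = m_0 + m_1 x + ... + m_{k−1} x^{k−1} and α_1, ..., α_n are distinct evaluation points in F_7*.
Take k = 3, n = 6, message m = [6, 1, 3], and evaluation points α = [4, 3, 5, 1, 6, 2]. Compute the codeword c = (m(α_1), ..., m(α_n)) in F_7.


c = [2, 1, 2, 3, 1, 6]

Message polynomial: m(x) = 6 + 1·x + 3·x^2 (mod 7).
For each evaluation point α_i, compute m(α_i) mod 7:
  α_1 = 4: Horner steps 3 → 6 → 2, so m(4) = 2.
  α_2 = 3: Horner steps 3 → 3 → 1, so m(3) = 1.
  α_3 = 5: Horner steps 3 → 2 → 2, so m(5) = 2.
  α_4 = 1: Horner steps 3 → 4 → 3, so m(1) = 3.
  α_5 = 6: Horner steps 3 → 5 → 1, so m(6) = 1.
  α_6 = 2: Horner steps 3 → 0 → 6, so m(2) = 6.
Codeword c = [2, 1, 2, 3, 1, 6] ∈ F_7^6.


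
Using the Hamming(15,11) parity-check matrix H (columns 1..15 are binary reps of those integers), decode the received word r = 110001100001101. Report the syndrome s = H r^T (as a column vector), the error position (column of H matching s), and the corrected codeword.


s = (1, 1, 0, 0)^T, error position = 12, corrected codeword c = 110001100000101

Compute s = H r^T mod 2 one row at a time:
  s_1 = 0 + 0 + 0 + 0 + 1 + 1 + 0 + 1 = 3 ≡ 1 (mod 2).
  s_2 = 0 + 0 + 1 + 1 + 1 + 1 + 0 + 1 = 5 ≡ 1 (mod 2).
  s_3 = 1 + 0 + 1 + 1 + 0 + 0 + 0 + 1 = 4 ≡ 0 (mod 2).
  s_4 = 1 + 0 + 0 + 1 + 0 + 0 + 1 + 1 = 4 ≡ 0 (mod 2).
s = (1, 1, 0, 0)^T — this equals column 12 of H (binary 1100), so error is at position 12.
Correct: flip bit 12 of r = 110001100001101 to get c = 110001100000101.


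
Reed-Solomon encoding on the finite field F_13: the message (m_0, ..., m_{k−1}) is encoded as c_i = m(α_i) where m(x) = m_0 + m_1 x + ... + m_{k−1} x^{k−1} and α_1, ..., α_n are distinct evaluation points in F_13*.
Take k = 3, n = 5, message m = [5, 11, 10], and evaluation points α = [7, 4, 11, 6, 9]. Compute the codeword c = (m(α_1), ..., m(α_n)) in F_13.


c = [0, 1, 10, 2, 4]

Message polynomial: m(x) = 5 + 11·x + 10·x^2 (mod 13).
For each evaluation point α_i, compute m(α_i) mod 13:
  α_1 = 7: Horner steps 10 → 3 → 0, so m(7) = 0.
  α_2 = 4: Horner steps 10 → 12 → 1, so m(4) = 1.
  α_3 = 11: Horner steps 10 → 4 → 10, so m(11) = 10.
  α_4 = 6: Horner steps 10 → 6 → 2, so m(6) = 2.
  α_5 = 9: Horner steps 10 → 10 → 4, so m(9) = 4.
Codeword c = [0, 1, 10, 2, 4] ∈ F_13^5.


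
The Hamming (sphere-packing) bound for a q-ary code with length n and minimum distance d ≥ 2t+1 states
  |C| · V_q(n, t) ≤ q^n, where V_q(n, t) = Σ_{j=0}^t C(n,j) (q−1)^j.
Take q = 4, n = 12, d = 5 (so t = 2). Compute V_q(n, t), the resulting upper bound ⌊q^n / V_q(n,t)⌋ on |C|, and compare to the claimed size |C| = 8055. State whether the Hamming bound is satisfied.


V_q(n, t) = 631, q^n = 16777216, Hamming bound = 26588, |C| = 8055 ≤ bound (satisfied).

Step 1: Compute V_q(n, t) = Σ_{j=0}^2 C(n, j) (q−1)^j.
  j = 0: C(12,0)·(3)^0 = 1·1 = 1.
  j = 1: C(12,1)·(3)^1 = 12·3 = 36.
  j = 2: C(12,2)·(3)^2 = 66·9 = 594.
  V_q(n, t) = 1 + 36 + 594 = 631.
Step 2: q^n = 4^12 = 16777216.
Step 3: Hamming bound ⌊q^n / V_q(n,t)⌋ = ⌊16777216/631⌋ = 26588.
Step 4: Compare |C| = 8055 to 26588: satisfied.
The claimed |C| lies below the Hamming bound.


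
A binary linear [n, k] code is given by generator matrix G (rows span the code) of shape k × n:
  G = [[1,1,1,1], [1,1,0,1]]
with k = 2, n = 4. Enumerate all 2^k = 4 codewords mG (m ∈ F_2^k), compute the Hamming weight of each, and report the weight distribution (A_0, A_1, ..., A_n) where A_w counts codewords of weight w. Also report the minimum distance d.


Weight distribution: A_0 = 1, A_1 = 1, A_3 = 1, A_4 = 1. Minimum distance d = 1.

Enumerate all 2^2 = 4 messages m ∈ F_2^2.
For each, compute codeword c = mG in F_2^4, then tally its weight.
  m = 00 → c = 0000, weight = 0.
  m = 10 → c = 1111, weight = 4.
  m = 01 → c = 1101, weight = 3.
  m = 11 → c = 0010, weight = 1.
Tally weights:
  weight 0: 1 codewords.
  weight 1: 1 codewords.
  weight 3: 1 codewords.
  weight 4: 1 codewords.
Minimum distance d = smallest w > 0 with A_w > 0 = 1.
Sanity: Σ A_w = 4 = 2^2 = 4 ✓.


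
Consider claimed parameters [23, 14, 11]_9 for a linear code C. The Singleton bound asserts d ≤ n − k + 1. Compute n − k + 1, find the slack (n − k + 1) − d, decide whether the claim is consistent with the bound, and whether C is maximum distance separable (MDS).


Singleton RHS = n − k + 1 = 10, slack = -1, bound violated (no such code; not MDS).

Singleton bound: d ≤ n − k + 1.
Here n = 23, k = 14, so n − k + 1 = 10.
Given d = 11, check d ≤ 10: NO.
Slack = (n − k + 1) − d = -1.
The slack is negative: d = 11 exceeds n − k + 1 = 10 by 1, so the Singleton bound is violated and no linear [23, 14, 11]_9 code can exist. In particular it is not MDS (MDS requires d = n − k + 1 exactly).
Description: the claimed parameters are [23, 14, 11]_9; such a code would be impossible (violates the Singleton bound).


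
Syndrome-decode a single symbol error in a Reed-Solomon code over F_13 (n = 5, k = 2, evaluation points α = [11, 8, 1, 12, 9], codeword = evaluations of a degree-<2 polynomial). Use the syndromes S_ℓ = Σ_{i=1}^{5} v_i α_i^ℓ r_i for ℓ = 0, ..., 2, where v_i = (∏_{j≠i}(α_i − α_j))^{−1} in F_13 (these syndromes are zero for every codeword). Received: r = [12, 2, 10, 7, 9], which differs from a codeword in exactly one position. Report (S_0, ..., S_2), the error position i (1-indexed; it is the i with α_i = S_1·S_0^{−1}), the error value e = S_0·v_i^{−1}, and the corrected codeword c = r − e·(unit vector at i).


S = (2, 3, 11), error at position 2, error magnitude e = 1, c = [12, 1, 10, 7, 9].

Step 1: column multipliers v_i = (∏_{j≠i}(α_i − α_j))^{−1} mod 13.
  i = 1 (α = 11): (11−8)(11−1)(11−12)(11−9) = 3·10·(−1)·2 = −60 ≡ 5, so v_1 = 5^{−1} = 8 (mod 13).
  i = 2 (α = 8): (8−11)(8−1)(8−12)(8−9) = (−3)·7·(−4)·(−1) = −84 ≡ 7, so v_2 = 7^{−1} = 2 (mod 13).
  i = 3 (α = 1): (1−11)(1−8)(1−12)(1−9) = (−10)·(−7)·(−11)·(−8) = 6160 ≡ 11, so v_3 = 11^{−1} = 6 (mod 13).
  i = 4 (α = 12): (12−11)(12−8)(12−1)(12−9) = 1·4·11·3 = 132 ≡ 2, so v_4 = 2^{−1} = 7 (mod 13).
  i = 5 (α = 9): (9−11)(9−8)(9−1)(9−12) = (−2)·1·8·(−3) = 48 ≡ 9, so v_5 = 9^{−1} = 3 (mod 13).
  v = [8, 2, 6, 7, 3].
Step 2: syndromes of r = [12, 2, 10, 7, 9] (all sums mod 13).
  S_0 = Σ v_i r_i = 8·12 + 2·2 + 6·10 + 7·7 + 3·9 = 236 ≡ 2.
  S_1 = Σ v_i α_i r_i = 8·11·12 + 2·8·2 + 6·1·10 + 7·12·7 + 3·9·9 = 1979 ≡ 3.
  α_i^2 mod 13 = [4, 12, 1, 1, 3].
  S_2 = Σ v_i α_i^2 r_i = 8·4·12 + 2·12·2 + 6·1·10 + 7·1·7 + 3·3·9 = 622 ≡ 11.
  S = (2, 3, 11) ≠ 0, so r is not a codeword (an error is present).
Step 3: locate the error. For a single error e at position i, S_ℓ = v_i·e·α_i^ℓ, so α_err = S_1/S_0.
  S_0^{−1} = 2^{−1} = 7 (mod 13), so α_err = 3·7 = 21 ≡ 8 = α_2. Error position i = 2.
  Consistency check: S_2/S_1 = 11·9 = 99 ≡ 8 = α_err ✓ (single-error assumption holds).
Step 4: error magnitude e = S_0/v_2 = S_0·∏_{j≠2}(α_2 − α_j) = 2·7 = 14 ≡ 1 (mod 13).
Step 5: correct position 2: c_2 = r_2 − e = 2 − 1 ≡ 1 (mod 13). Hence c = [12, 1, 10, 7, 9].
  Check: interpolating c through the α_i gives m(x) = 2 + 8·x (degree < 2) with m(α_i) = c_i for every i, so c is indeed a codeword.


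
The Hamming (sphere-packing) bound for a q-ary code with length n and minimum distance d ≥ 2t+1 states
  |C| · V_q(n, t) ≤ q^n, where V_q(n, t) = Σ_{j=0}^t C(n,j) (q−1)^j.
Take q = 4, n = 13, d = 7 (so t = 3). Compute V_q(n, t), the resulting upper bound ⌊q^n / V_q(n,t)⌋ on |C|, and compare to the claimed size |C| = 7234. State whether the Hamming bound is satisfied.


V_q(n, t) = 8464, q^n = 67108864, Hamming bound = 7928, |C| = 7234 ≤ bound (satisfied).

Step 1: Compute V_q(n, t) = Σ_{j=0}^3 C(n, j) (q−1)^j.
  j = 0: C(13,0)·(3)^0 = 1·1 = 1.
  j = 1: C(13,1)·(3)^1 = 13·3 = 39.
  j = 2: C(13,2)·(3)^2 = 78·9 = 702.
  j = 3: C(13,3)·(3)^3 = 286·27 = 7722.
  V_q(n, t) = 1 + 39 + 702 + 7722 = 8464.
Step 2: q^n = 4^13 = 67108864.
Step 3: Hamming bound ⌊q^n / V_q(n,t)⌋ = ⌊67108864/8464⌋ = 7928.
Step 4: Compare |C| = 7234 to 7928: satisfied.
The claimed |C| lies below the Hamming bound.


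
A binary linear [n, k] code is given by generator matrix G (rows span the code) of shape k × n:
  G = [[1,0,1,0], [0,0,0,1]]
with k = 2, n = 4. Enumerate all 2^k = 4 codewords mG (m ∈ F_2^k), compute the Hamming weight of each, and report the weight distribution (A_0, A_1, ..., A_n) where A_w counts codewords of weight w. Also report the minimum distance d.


Weight distribution: A_0 = 1, A_1 = 1, A_2 = 1, A_3 = 1. Minimum distance d = 1.

Enumerate all 2^2 = 4 messages m ∈ F_2^2.
For each, compute codeword c = mG in F_2^4, then tally its weight.
  m = 00 → c = 0000, weight = 0.
  m = 10 → c = 1010, weight = 2.
  m = 01 → c = 0001, weight = 1.
  m = 11 → c = 1011, weight = 3.
Tally weights:
  weight 0: 1 codewords.
  weight 1: 1 codewords.
  weight 2: 1 codewords.
  weight 3: 1 codewords.
Minimum distance d = smallest w > 0 with A_w > 0 = 1.
Sanity: Σ A_w = 4 = 2^2 = 4 ✓.


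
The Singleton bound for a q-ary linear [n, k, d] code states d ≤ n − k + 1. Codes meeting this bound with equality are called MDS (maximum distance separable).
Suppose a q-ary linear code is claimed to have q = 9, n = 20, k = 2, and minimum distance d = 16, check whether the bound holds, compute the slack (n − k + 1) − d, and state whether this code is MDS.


Singleton RHS = n − k + 1 = 19, slack = 3, bound satisfied, not MDS.

Singleton bound: d ≤ n − k + 1.
Here n = 20, k = 2, so n − k + 1 = 19.
Given d = 16, check d ≤ 19: YES.
Slack = (n − k + 1) − d = 3.
The code is NOT MDS (slack = 3 > 0).
Description: the claimed parameters are [20, 2, 16]_9; such a code would be non-MDS.


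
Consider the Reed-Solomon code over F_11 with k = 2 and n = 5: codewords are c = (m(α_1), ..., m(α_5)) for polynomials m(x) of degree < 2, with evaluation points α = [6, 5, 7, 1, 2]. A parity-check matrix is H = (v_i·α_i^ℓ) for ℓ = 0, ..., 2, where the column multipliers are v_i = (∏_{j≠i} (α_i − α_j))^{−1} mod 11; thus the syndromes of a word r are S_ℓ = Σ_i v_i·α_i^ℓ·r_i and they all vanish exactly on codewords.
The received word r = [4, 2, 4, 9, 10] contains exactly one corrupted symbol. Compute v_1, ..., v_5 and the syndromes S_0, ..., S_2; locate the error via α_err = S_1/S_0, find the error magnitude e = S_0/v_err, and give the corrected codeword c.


S = (6, 3, 7), error at position 1, error magnitude e = 1, c = [3, 2, 4, 9, 10].

Step 1: column multipliers v_i = (∏_{j≠i}(α_i − α_j))^{−1} mod 11.
  i = 1 (α = 6): (6−5)(6−7)(6−1)(6−2) = 1·(−1)·5·4 = −20 ≡ 2, so v_1 = 2^{−1} = 6 (mod 11).
  i = 2 (α = 5): (5−6)(5−7)(5−1)(5−2) = (−1)·(−2)·4·3 = 24 ≡ 2, so v_2 = 2^{−1} = 6 (mod 11).
  i = 3 (α = 7): (7−6)(7−5)(7−1)(7−2) = 1·2·6·5 = 60 ≡ 5, so v_3 = 5^{−1} = 9 (mod 11).
  i = 4 (α = 1): (1−6)(1−5)(1−7)(1−2) = (−5)·(−4)·(−6)·(−1) = 120 ≡ 10, so v_4 = 10^{−1} = 10 (mod 11).
  i = 5 (α = 2): (2−6)(2−5)(2−7)(2−1) = (−4)·(−3)·(−5)·1 = −60 ≡ 6, so v_5 = 6^{−1} = 2 (mod 11).
  v = [6, 6, 9, 10, 2].
Step 2: syndromes of r = [4, 2, 4, 9, 10] (all sums mod 11).
  S_0 = Σ v_i r_i = 6·4 + 6·2 + 9·4 + 10·9 + 2·10 = 182 ≡ 6.
  S_1 = Σ v_i α_i r_i = 6·6·4 + 6·5·2 + 9·7·4 + 10·1·9 + 2·2·10 = 586 ≡ 3.
  α_i^2 mod 11 = [3, 3, 5, 1, 4].
  S_2 = Σ v_i α_i^2 r_i = 6·3·4 + 6·3·2 + 9·5·4 + 10·1·9 + 2·4·10 = 458 ≡ 7.
  S = (6, 3, 7) ≠ 0, so r is not a codeword (an error is present).
Step 3: locate the error. For a single error e at position i, S_ℓ = v_i·e·α_i^ℓ, so α_err = S_1/S_0.
  S_0^{−1} = 6^{−1} = 2 (mod 11), so α_err = 3·2 = 6 ≡ 6 = α_1. Error position i = 1.
  Consistency check: S_2/S_1 = 7·4 = 28 ≡ 6 = α_err ✓ (single-error assumption holds).
Step 4: error magnitude e = S_0/v_1 = S_0·∏_{j≠1}(α_1 − α_j) = 6·2 = 12 ≡ 1 (mod 11).
Step 5: correct position 1: c_1 = r_1 − e = 4 − 1 ≡ 3 (mod 11). Hence c = [3, 2, 4, 9, 10].
  Check: interpolating c through the α_i gives m(x) = 8 + 1·x (degree < 2) with m(α_i) = c_i for every i, so c is indeed a codeword.


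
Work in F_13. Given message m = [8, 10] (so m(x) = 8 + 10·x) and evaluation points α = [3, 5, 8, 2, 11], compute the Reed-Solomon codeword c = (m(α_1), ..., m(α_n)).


c = [12, 6, 10, 2, 1]

Message polynomial: m(x) = 8 + 10·x (mod 13).
For each evaluation point α_i, compute m(α_i) mod 13:
  α_1 = 3: Horner steps 10 → 12, so m(3) = 12.
  α_2 = 5: Horner steps 10 → 6, so m(5) = 6.
  α_3 = 8: Horner steps 10 → 10, so m(8) = 10.
  α_4 = 2: Horner steps 10 → 2, so m(2) = 2.
  α_5 = 11: Horner steps 10 → 1, so m(11) = 1.
Codeword c = [12, 6, 10, 2, 1] ∈ F_13^5.


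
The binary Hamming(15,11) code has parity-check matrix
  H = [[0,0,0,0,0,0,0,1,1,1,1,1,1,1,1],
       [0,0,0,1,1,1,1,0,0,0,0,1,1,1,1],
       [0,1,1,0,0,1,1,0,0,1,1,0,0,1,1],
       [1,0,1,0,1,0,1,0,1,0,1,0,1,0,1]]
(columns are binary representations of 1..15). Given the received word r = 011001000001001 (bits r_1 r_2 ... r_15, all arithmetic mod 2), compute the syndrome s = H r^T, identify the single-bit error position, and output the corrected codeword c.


s = (0, 1, 0, 0)^T, error position = 4, corrected codeword c = 011101000001001

Compute s = H r^T mod 2 one row at a time:
  s_1 = 0 + 0 + 0 + 0 + 1 + 0 + 0 + 1 = 2 ≡ 0 (mod 2).
  s_2 = 0 + 0 + 1 + 0 + 1 + 0 + 0 + 1 = 3 ≡ 1 (mod 2).
  s_3 = 1 + 1 + 1 + 0 + 0 + 0 + 0 + 1 = 4 ≡ 0 (mod 2).
  s_4 = 0 + 1 + 0 + 0 + 0 + 0 + 0 + 1 = 2 ≡ 0 (mod 2).
s = (0, 1, 0, 0)^T — this equals column 4 of H (binary 0100), so error is at position 4.
Correct: flip bit 4 of r = 011001000001001 to get c = 011101000001001.


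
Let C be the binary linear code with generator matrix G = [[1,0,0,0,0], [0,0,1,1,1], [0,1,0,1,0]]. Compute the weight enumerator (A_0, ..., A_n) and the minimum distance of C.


Weight distribution: A_0 = 1, A_1 = 1, A_2 = 1, A_3 = 3, A_4 = 2. Minimum distance d = 1.

Enumerate all 2^3 = 8 messages m ∈ F_2^3.
For each, compute codeword c = mG in F_2^5, then tally its weight.
  m = 000 → c = 00000, weight = 0.
  m = 100 → c = 10000, weight = 1.
  m = 010 → c = 00111, weight = 3.
  m = 110 → c = 10111, weight = 4.
  m = 001 → c = 01010, weight = 2.
  m = 101 → c = 11010, weight = 3.
  m = 011 → c = 01101, weight = 3.
  m = 111 → c = 11101, weight = 4.
Tally weights:
  weight 0: 1 codewords.
  weight 1: 1 codewords.
  weight 2: 1 codewords.
  weight 3: 3 codewords.
  weight 4: 2 codewords.
Minimum distance d = smallest w > 0 with A_w > 0 = 1.
Sanity: Σ A_w = 8 = 2^3 = 8 ✓.


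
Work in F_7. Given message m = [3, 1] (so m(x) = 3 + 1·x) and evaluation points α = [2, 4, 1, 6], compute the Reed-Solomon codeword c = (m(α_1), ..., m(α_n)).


c = [5, 0, 4, 2]

Message polynomial: m(x) = 3 + 1·x (mod 7).
For each evaluation point α_i, compute m(α_i) mod 7:
  α_1 = 2: Horner steps 1 → 5, so m(2) = 5.
  α_2 = 4: Horner steps 1 → 0, so m(4) = 0.
  α_3 = 1: Horner steps 1 → 4, so m(1) = 4.
  α_4 = 6: Horner steps 1 → 2, so m(6) = 2.
Codeword c = [5, 0, 4, 2] ∈ F_7^4.


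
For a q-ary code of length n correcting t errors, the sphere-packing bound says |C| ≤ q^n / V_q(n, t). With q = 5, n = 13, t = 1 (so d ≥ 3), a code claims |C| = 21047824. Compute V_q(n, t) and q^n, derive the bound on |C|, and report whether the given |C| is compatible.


V_q(n, t) = 53, q^n = 1220703125, Hamming bound = 23032134, |C| = 21047824 ≤ bound (satisfied).

Step 1: Compute V_q(n, t) = Σ_{j=0}^1 C(n, j) (q−1)^j.
  j = 0: C(13,0)·(4)^0 = 1·1 = 1.
  j = 1: C(13,1)·(4)^1 = 13·4 = 52.
  V_q(n, t) = 1 + 52 = 53.
Step 2: q^n = 5^13 = 1220703125.
Step 3: Hamming bound ⌊q^n / V_q(n,t)⌋ = ⌊1220703125/53⌋ = 23032134.
Step 4: Compare |C| = 21047824 to 23032134: satisfied.
The claimed |C| lies below the Hamming bound.


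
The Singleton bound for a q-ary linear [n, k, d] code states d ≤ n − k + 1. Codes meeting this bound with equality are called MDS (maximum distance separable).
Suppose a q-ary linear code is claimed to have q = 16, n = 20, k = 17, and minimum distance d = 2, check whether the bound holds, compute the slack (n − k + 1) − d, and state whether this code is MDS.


Singleton RHS = n − k + 1 = 4, slack = 2, bound satisfied, not MDS.

Singleton bound: d ≤ n − k + 1.
Here n = 20, k = 17, so n − k + 1 = 4.
Given d = 2, check d ≤ 4: YES.
Slack = (n − k + 1) − d = 2.
The code is NOT MDS (slack = 2 > 0).
Description: the claimed parameters are [20, 17, 2]_16; such a code would be non-MDS.


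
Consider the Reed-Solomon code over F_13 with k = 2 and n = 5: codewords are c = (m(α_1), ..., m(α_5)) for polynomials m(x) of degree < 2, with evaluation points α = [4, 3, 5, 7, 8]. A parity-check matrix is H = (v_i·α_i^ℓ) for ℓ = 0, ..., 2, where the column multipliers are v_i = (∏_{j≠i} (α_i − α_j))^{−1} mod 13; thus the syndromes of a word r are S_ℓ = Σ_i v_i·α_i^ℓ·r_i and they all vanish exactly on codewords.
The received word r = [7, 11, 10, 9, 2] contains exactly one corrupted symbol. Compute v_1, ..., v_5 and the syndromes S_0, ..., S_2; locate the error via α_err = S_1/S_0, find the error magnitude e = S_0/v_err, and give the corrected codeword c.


S = (3, 12, 9), error at position 1, error magnitude e = 3, c = [4, 11, 10, 9, 2].

Step 1: column multipliers v_i = (∏_{j≠i}(α_i − α_j))^{−1} mod 13.
  i = 1 (α = 4): (4−3)(4−5)(4−7)(4−8) = 1·(−1)·(−3)·(−4) = −12 ≡ 1, so v_1 = 1^{−1} = 1 (mod 13).
  i = 2 (α = 3): (3−4)(3−5)(3−7)(3−8) = (−1)·(−2)·(−4)·(−5) = 40 ≡ 1, so v_2 = 1^{−1} = 1 (mod 13).
  i = 3 (α = 5): (5−4)(5−3)(5−7)(5−8) = 1·2·(−2)·(−3) = 12 ≡ 12, so v_3 = 12^{−1} = 12 (mod 13).
  i = 4 (α = 7): (7−4)(7−3)(7−5)(7−8) = 3·4·2·(−1) = −24 ≡ 2, so v_4 = 2^{−1} = 7 (mod 13).
  i = 5 (α = 8): (8−4)(8−3)(8−5)(8−7) = 4·5·3·1 = 60 ≡ 8, so v_5 = 8^{−1} = 5 (mod 13).
  v = [1, 1, 12, 7, 5].
Step 2: syndromes of r = [7, 11, 10, 9, 2] (all sums mod 13).
  S_0 = Σ v_i r_i = 1·7 + 1·11 + 12·10 + 7·9 + 5·2 = 211 ≡ 3.
  S_1 = Σ v_i α_i r_i = 1·4·7 + 1·3·11 + 12·5·10 + 7·7·9 + 5·8·2 = 1182 ≡ 12.
  α_i^2 mod 13 = [3, 9, 12, 10, 12].
  S_2 = Σ v_i α_i^2 r_i = 1·3·7 + 1·9·11 + 12·12·10 + 7·10·9 + 5·12·2 = 2310 ≡ 9.
  S = (3, 12, 9) ≠ 0, so r is not a codeword (an error is present).
Step 3: locate the error. For a single error e at position i, S_ℓ = v_i·e·α_i^ℓ, so α_err = S_1/S_0.
  S_0^{−1} = 3^{−1} = 9 (mod 13), so α_err = 12·9 = 108 ≡ 4 = α_1. Error position i = 1.
  Consistency check: S_2/S_1 = 9·12 = 108 ≡ 4 = α_err ✓ (single-error assumption holds).
Step 4: error magnitude e = S_0/v_1 = S_0·∏_{j≠1}(α_1 − α_j) = 3·1 = 3 ≡ 3 (mod 13).
Step 5: correct position 1: c_1 = r_1 − e = 7 − 3 ≡ 4 (mod 13). Hence c = [4, 11, 10, 9, 2].
  Check: interpolating c through the α_i gives m(x) = 6 + 6·x (degree < 2) with m(α_i) = c_i for every i, so c is indeed a codeword.


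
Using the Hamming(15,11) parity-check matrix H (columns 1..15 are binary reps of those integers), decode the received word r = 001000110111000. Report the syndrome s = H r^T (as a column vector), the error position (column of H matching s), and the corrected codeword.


s = (0, 0, 0, 1)^T, error position = 1, corrected codeword c = 101000110111000

Compute s = H r^T mod 2 one row at a time:
  s_1 = 1 + 0 + 1 + 1 + 1 + 0 + 0 + 0 = 4 ≡ 0 (mod 2).
  s_2 = 0 + 0 + 0 + 1 + 1 + 0 + 0 + 0 = 2 ≡ 0 (mod 2).
  s_3 = 0 + 1 + 0 + 1 + 1 + 1 + 0 + 0 = 4 ≡ 0 (mod 2).
  s_4 = 0 + 1 + 0 + 1 + 0 + 1 + 0 + 0 = 3 ≡ 1 (mod 2).
s = (0, 0, 0, 1)^T — this equals column 1 of H (binary 0001), so error is at position 1.
Correct: flip bit 1 of r = 001000110111000 to get c = 101000110111000.


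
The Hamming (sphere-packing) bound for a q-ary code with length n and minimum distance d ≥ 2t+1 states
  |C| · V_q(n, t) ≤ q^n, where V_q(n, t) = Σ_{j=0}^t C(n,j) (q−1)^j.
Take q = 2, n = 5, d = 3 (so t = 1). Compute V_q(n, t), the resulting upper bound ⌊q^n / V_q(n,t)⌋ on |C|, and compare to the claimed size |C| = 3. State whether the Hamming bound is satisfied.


V_q(n, t) = 6, q^n = 32, Hamming bound = 5, |C| = 3 ≤ bound (satisfied).

Step 1: Compute V_q(n, t) = Σ_{j=0}^1 C(n, j) (q−1)^j.
  j = 0: C(5,0)·(1)^0 = 1·1 = 1.
  j = 1: C(5,1)·(1)^1 = 5·1 = 5.
  V_q(n, t) = 1 + 5 = 6.
Step 2: q^n = 2^5 = 32.
Step 3: Hamming bound ⌊q^n / V_q(n,t)⌋ = ⌊32/6⌋ = 5.
Step 4: Compare |C| = 3 to 5: satisfied.
The claimed |C| lies below the Hamming bound.


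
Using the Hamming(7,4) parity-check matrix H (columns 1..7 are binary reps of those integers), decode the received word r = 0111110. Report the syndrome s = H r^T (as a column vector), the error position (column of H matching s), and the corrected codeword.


s = (1, 1, 0)^T, error position = 6, corrected codeword c = 0111100

Compute s = H r^T mod 2 one row at a time:
  s_1 = 1 + 1 + 1 + 0 = 3 ≡ 1 (mod 2).
  s_2 = 1 + 1 + 1 + 0 = 3 ≡ 1 (mod 2).
  s_3 = 0 + 1 + 1 + 0 = 2 ≡ 0 (mod 2).
s = (1, 1, 0)^T — this equals column 6 of H (binary 110), so error is at position 6.
Correct: flip bit 6 of r = 0111110 to get c = 0111100.


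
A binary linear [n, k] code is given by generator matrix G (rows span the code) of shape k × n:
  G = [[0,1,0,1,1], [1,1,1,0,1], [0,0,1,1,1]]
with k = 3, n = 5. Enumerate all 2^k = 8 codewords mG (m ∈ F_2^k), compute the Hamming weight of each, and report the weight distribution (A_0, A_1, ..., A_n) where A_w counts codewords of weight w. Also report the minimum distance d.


Weight distribution: A_0 = 1, A_2 = 2, A_3 = 4, A_4 = 1. Minimum distance d = 2.

Enumerate all 2^3 = 8 messages m ∈ F_2^3.
For each, compute codeword c = mG in F_2^5, then tally its weight.
  m = 000 → c = 00000, weight = 0.
  m = 100 → c = 01011, weight = 3.
  m = 010 → c = 11101, weight = 4.
  m = 110 → c = 10110, weight = 3.
  m = 001 → c = 00111, weight = 3.
  m = 101 → c = 01100, weight = 2.
  m = 011 → c = 11010, weight = 3.
  m = 111 → c = 10001, weight = 2.
Tally weights:
  weight 0: 1 codewords.
  weight 2: 2 codewords.
  weight 3: 4 codewords.
  weight 4: 1 codewords.
Minimum distance d = smallest w > 0 with A_w > 0 = 2.
Sanity: Σ A_w = 8 = 2^3 = 8 ✓.


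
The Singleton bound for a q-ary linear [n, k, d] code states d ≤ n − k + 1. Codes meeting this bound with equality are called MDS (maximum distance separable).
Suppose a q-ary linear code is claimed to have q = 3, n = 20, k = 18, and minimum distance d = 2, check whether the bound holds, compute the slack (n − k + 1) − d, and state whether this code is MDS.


Singleton RHS = n − k + 1 = 3, slack = 1, bound satisfied, not MDS.

Singleton bound: d ≤ n − k + 1.
Here n = 20, k = 18, so n − k + 1 = 3.
Given d = 2, check d ≤ 3: YES.
Slack = (n − k + 1) − d = 1.
The code is NOT MDS (slack = 1 > 0).
Description: the claimed parameters are [20, 18, 2]_3; such a code would be non-MDS.


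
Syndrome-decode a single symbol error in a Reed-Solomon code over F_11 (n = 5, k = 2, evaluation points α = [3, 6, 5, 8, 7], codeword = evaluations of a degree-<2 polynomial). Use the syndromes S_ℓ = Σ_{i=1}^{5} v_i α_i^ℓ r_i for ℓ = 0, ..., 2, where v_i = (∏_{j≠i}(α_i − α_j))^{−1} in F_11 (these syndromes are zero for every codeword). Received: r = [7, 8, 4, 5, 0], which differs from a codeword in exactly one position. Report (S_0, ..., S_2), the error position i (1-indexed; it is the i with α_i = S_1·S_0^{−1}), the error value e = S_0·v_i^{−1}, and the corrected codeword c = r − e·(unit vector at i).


S = (7, 5, 2), error at position 5, error magnitude e = 10, c = [7, 8, 4, 5, 1].

Step 1: column multipliers v_i = (∏_{j≠i}(α_i − α_j))^{−1} mod 11.
  i = 1 (α = 3): (3−6)(3−5)(3−8)(3−7) = (−3)·(−2)·(−5)·(−4) = 120 ≡ 10, so v_1 = 10^{−1} = 10 (mod 11).
  i = 2 (α = 6): (6−3)(6−5)(6−8)(6−7) = 3·1·(−2)·(−1) = 6 ≡ 6, so v_2 = 6^{−1} = 2 (mod 11).
  i = 3 (α = 5): (5−3)(5−6)(5−8)(5−7) = 2·(−1)·(−3)·(−2) = −12 ≡ 10, so v_3 = 10^{−1} = 10 (mod 11).
  i = 4 (α = 8): (8−3)(8−6)(8−5)(8−7) = 5·2·3·1 = 30 ≡ 8, so v_4 = 8^{−1} = 7 (mod 11).
  i = 5 (α = 7): (7−3)(7−6)(7−5)(7−8) = 4·1·2·(−1) = −8 ≡ 3, so v_5 = 3^{−1} = 4 (mod 11).
  v = [10, 2, 10, 7, 4].
Step 2: syndromes of r = [7, 8, 4, 5, 0] (all sums mod 11).
  S_0 = Σ v_i r_i = 10·7 + 2·8 + 10·4 + 7·5 + 4·0 = 161 ≡ 7.
  S_1 = Σ v_i α_i r_i = 10·3·7 + 2·6·8 + 10·5·4 + 7·8·5 + 4·7·0 = 786 ≡ 5.
  α_i^2 mod 11 = [9, 3, 3, 9, 5].
  S_2 = Σ v_i α_i^2 r_i = 10·9·7 + 2·3·8 + 10·3·4 + 7·9·5 + 4·5·0 = 1113 ≡ 2.
  S = (7, 5, 2) ≠ 0, so r is not a codeword (an error is present).
Step 3: locate the error. For a single error e at position i, S_ℓ = v_i·e·α_i^ℓ, so α_err = S_1/S_0.
  S_0^{−1} = 7^{−1} = 8 (mod 11), so α_err = 5·8 = 40 ≡ 7 = α_5. Error position i = 5.
  Consistency check: S_2/S_1 = 2·9 = 18 ≡ 7 = α_err ✓ (single-error assumption holds).
Step 4: error magnitude e = S_0/v_5 = S_0·∏_{j≠5}(α_5 − α_j) = 7·3 = 21 ≡ 10 (mod 11).
Step 5: correct position 5: c_5 = r_5 − e = 0 − 10 ≡ 1 (mod 11). Hence c = [7, 8, 4, 5, 1].
  Check: interpolating c through the α_i gives m(x) = 6 + 4·x (degree < 2) with m(α_i) = c_i for every i, so c is indeed a codeword.


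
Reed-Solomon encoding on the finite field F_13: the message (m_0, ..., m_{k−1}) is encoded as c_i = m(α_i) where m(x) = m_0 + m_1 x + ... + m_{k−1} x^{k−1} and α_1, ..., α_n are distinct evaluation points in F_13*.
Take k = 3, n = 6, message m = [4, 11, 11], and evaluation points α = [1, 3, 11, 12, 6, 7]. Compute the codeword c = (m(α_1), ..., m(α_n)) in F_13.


c = [0, 6, 0, 4, 11, 9]

Message polynomial: m(x) = 4 + 11·x + 11·x^2 (mod 13).
For each evaluation point α_i, compute m(α_i) mod 13:
  α_1 = 1: Horner steps 11 → 9 → 0, so m(1) = 0.
  α_2 = 3: Horner steps 11 → 5 → 6, so m(3) = 6.
  α_3 = 11: Horner steps 11 → 2 → 0, so m(11) = 0.
  α_4 = 12: Horner steps 11 → 0 → 4, so m(12) = 4.
  α_5 = 6: Horner steps 11 → 12 → 11, so m(6) = 11.
  α_6 = 7: Horner steps 11 → 10 → 9, so m(7) = 9.
Codeword c = [0, 6, 0, 4, 11, 9] ∈ F_13^6.


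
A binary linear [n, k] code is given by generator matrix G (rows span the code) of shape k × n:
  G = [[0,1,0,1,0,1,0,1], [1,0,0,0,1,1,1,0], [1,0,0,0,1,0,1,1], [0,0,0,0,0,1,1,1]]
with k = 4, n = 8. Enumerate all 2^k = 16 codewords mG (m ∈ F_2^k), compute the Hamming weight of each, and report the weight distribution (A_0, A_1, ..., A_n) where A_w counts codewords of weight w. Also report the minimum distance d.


Weight distribution: A_0 = 1, A_1 = 1, A_2 = 2, A_3 = 4, A_4 = 3, A_5 = 3, A_6 = 2. Minimum distance d = 1.

Enumerate all 2^4 = 16 messages m ∈ F_2^4.
For each, compute codeword c = mG in F_2^8, then tally its weight.
  m = 0000 → c = 00000000, weight = 0.
  m = 1000 → c = 01010101, weight = 4.
  m = 0100 → c = 10001110, weight = 4.
  m = 1100 → c = 11011011, weight = 6.
  m = 0010 → c = 10001011, weight = 4.
  m = 1010 → c = 11011110, weight = 6.
  m = 0110 → c = 00000101, weight = 2.
  m = 1110 → c = 01010000, weight = 2.
  m = 0001 → c = 00000111, weight = 3.
  m = 1001 → c = 01010010, weight = 3.
  m = 0101 → c = 10001001, weight = 3.
  m = 1101 → c = 11011100, weight = 5.
  m = 0011 → c = 10001100, weight = 3.
  m = 1011 → c = 11011001, weight = 5.
  m = 0111 → c = 00000010, weight = 1.
  m = 1111 → c = 01010111, weight = 5.
Tally weights:
  weight 0: 1 codewords.
  weight 1: 1 codewords.
  weight 2: 2 codewords.
  weight 3: 4 codewords.
  weight 4: 3 codewords.
  weight 5: 3 codewords.
  weight 6: 2 codewords.
Minimum distance d = smallest w > 0 with A_w > 0 = 1.
Sanity: Σ A_w = 16 = 2^4 = 16 ✓.


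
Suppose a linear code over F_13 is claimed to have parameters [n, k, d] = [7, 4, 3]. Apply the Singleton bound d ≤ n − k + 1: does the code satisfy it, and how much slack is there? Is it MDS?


Singleton RHS = n − k + 1 = 4, slack = 1, bound satisfied, not MDS.

Singleton bound: d ≤ n − k + 1.
Here n = 7, k = 4, so n − k + 1 = 4.
Given d = 3, check d ≤ 4: YES.
Slack = (n − k + 1) − d = 1.
The code is NOT MDS (slack = 1 > 0).
Description: the claimed parameters are [7, 4, 3]_13; such a code would be non-MDS.


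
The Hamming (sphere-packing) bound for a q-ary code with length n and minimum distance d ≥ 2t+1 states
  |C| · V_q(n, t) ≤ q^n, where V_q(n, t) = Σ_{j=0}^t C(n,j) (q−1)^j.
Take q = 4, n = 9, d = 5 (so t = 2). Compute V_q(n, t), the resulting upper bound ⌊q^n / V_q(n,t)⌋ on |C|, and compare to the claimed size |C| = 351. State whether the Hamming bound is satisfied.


V_q(n, t) = 352, q^n = 262144, Hamming bound = 744, |C| = 351 ≤ bound (satisfied).

Step 1: Compute V_q(n, t) = Σ_{j=0}^2 C(n, j) (q−1)^j.
  j = 0: C(9,0)·(3)^0 = 1·1 = 1.
  j = 1: C(9,1)·(3)^1 = 9·3 = 27.
  j = 2: C(9,2)·(3)^2 = 36·9 = 324.
  V_q(n, t) = 1 + 27 + 324 = 352.
Step 2: q^n = 4^9 = 262144.
Step 3: Hamming bound ⌊q^n / V_q(n,t)⌋ = ⌊262144/352⌋ = 744.
Step 4: Compare |C| = 351 to 744: satisfied.
The claimed |C| lies below the Hamming bound.


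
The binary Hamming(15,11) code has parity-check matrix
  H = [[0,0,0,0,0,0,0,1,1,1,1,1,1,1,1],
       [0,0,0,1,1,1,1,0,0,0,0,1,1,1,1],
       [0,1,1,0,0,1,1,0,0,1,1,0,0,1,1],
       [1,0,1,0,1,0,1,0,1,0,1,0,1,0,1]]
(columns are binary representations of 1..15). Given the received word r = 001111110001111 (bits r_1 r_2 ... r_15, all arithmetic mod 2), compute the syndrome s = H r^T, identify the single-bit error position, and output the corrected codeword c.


s = (1, 0, 1, 1)^T, error position = 11, corrected codeword c = 001111110011111

Compute s = H r^T mod 2 one row at a time:
  s_1 = 1 + 0 + 0 + 0 + 1 + 1 + 1 + 1 = 5 ≡ 1 (mod 2).
  s_2 = 1 + 1 + 1 + 1 + 1 + 1 + 1 + 1 = 8 ≡ 0 (mod 2).
  s_3 = 0 + 1 + 1 + 1 + 0 + 0 + 1 + 1 = 5 ≡ 1 (mod 2).
  s_4 = 0 + 1 + 1 + 1 + 0 + 0 + 1 + 1 = 5 ≡ 1 (mod 2).
s = (1, 0, 1, 1)^T — this equals column 11 of H (binary 1011), so error is at position 11.
Correct: flip bit 11 of r = 001111110001111 to get c = 001111110011111.


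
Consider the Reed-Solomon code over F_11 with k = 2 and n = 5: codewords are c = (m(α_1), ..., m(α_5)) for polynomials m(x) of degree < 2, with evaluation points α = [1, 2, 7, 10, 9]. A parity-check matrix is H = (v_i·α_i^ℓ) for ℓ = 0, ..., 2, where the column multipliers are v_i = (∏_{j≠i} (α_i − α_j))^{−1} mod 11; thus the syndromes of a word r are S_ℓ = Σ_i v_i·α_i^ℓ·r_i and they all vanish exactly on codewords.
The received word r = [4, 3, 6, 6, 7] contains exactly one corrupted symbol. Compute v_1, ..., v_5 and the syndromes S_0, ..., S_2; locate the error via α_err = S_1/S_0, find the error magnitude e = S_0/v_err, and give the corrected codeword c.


S = (2, 3, 10), error at position 3, error magnitude e = 8, c = [4, 3, 9, 6, 7].

Step 1: column multipliers v_i = (∏_{j≠i}(α_i − α_j))^{−1} mod 11.
  i = 1 (α = 1): (1−2)(1−7)(1−10)(1−9) = (−1)·(−6)·(−9)·(−8) = 432 ≡ 3, so v_1 = 3^{−1} = 4 (mod 11).
  i = 2 (α = 2): (2−1)(2−7)(2−10)(2−9) = 1·(−5)·(−8)·(−7) = −280 ≡ 6, so v_2 = 6^{−1} = 2 (mod 11).
  i = 3 (α = 7): (7−1)(7−2)(7−10)(7−9) = 6·5·(−3)·(−2) = 180 ≡ 4, so v_3 = 4^{−1} = 3 (mod 11).
  i = 4 (α = 10): (10−1)(10−2)(10−7)(10−9) = 9·8·3·1 = 216 ≡ 7, so v_4 = 7^{−1} = 8 (mod 11).
  i = 5 (α = 9): (9−1)(9−2)(9−7)(9−10) = 8·7·2·(−1) = −112 ≡ 9, so v_5 = 9^{−1} = 5 (mod 11).
  v = [4, 2, 3, 8, 5].
Step 2: syndromes of r = [4, 3, 6, 6, 7] (all sums mod 11).
  S_0 = Σ v_i r_i = 4·4 + 2·3 + 3·6 + 8·6 + 5·7 = 123 ≡ 2.
  S_1 = Σ v_i α_i r_i = 4·1·4 + 2·2·3 + 3·7·6 + 8·10·6 + 5·9·7 = 949 ≡ 3.
  α_i^2 mod 11 = [1, 4, 5, 1, 4].
  S_2 = Σ v_i α_i^2 r_i = 4·1·4 + 2·4·3 + 3·5·6 + 8·1·6 + 5·4·7 = 318 ≡ 10.
  S = (2, 3, 10) ≠ 0, so r is not a codeword (an error is present).
Step 3: locate the error. For a single error e at position i, S_ℓ = v_i·e·α_i^ℓ, so α_err = S_1/S_0.
  S_0^{−1} = 2^{−1} = 6 (mod 11), so α_err = 3·6 = 18 ≡ 7 = α_3. Error position i = 3.
  Consistency check: S_2/S_1 = 10·4 = 40 ≡ 7 = α_err ✓ (single-error assumption holds).
Step 4: error magnitude e = S_0/v_3 = S_0·∏_{j≠3}(α_3 − α_j) = 2·4 = 8 ≡ 8 (mod 11).
Step 5: correct position 3: c_3 = r_3 − e = 6 − 8 ≡ 9 (mod 11). Hence c = [4, 3, 9, 6, 7].
  Check: interpolating c through the α_i gives m(x) = 5 + 10·x (degree < 2) with m(α_i) = c_i for every i, so c is indeed a codeword.


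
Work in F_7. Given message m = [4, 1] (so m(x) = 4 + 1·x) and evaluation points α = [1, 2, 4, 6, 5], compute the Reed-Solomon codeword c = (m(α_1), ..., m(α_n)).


c = [5, 6, 1, 3, 2]

Message polynomial: m(x) = 4 + 1·x (mod 7).
For each evaluation point α_i, compute m(α_i) mod 7:
  α_1 = 1: Horner steps 1 → 5, so m(1) = 5.
  α_2 = 2: Horner steps 1 → 6, so m(2) = 6.
  α_3 = 4: Horner steps 1 → 1, so m(4) = 1.
  α_4 = 6: Horner steps 1 → 3, so m(6) = 3.
  α_5 = 5: Horner steps 1 → 2, so m(5) = 2.
Codeword c = [5, 6, 1, 3, 2] ∈ F_7^5.


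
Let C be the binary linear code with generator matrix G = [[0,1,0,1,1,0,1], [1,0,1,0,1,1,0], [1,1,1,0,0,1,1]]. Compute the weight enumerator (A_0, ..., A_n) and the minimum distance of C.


Weight distribution: A_0 = 1, A_1 = 1, A_3 = 1, A_4 = 2, A_5 = 2, A_6 = 1. Minimum distance d = 1.

Enumerate all 2^3 = 8 messages m ∈ F_2^3.
For each, compute codeword c = mG in F_2^7, then tally its weight.
  m = 000 → c = 0000000, weight = 0.
  m = 100 → c = 0101101, weight = 4.
  m = 010 → c = 1010110, weight = 4.
  m = 110 → c = 1111011, weight = 6.
  m = 001 → c = 1110011, weight = 5.
  m = 101 → c = 1011110, weight = 5.
  m = 011 → c = 0100101, weight = 3.
  m = 111 → c = 0001000, weight = 1.
Tally weights:
  weight 0: 1 codewords.
  weight 1: 1 codewords.
  weight 3: 1 codewords.
  weight 4: 2 codewords.
  weight 5: 2 codewords.
  weight 6: 1 codewords.
Minimum distance d = smallest w > 0 with A_w > 0 = 1.
Sanity: Σ A_w = 8 = 2^3 = 8 ✓.


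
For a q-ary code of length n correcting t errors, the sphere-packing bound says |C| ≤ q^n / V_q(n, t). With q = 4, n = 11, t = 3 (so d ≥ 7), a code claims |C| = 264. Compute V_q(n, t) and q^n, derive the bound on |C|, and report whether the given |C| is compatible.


V_q(n, t) = 4984, q^n = 4194304, Hamming bound = 841, |C| = 264 ≤ bound (satisfied).

Step 1: Compute V_q(n, t) = Σ_{j=0}^3 C(n, j) (q−1)^j.
  j = 0: C(11,0)·(3)^0 = 1·1 = 1.
  j = 1: C(11,1)·(3)^1 = 11·3 = 33.
  j = 2: C(11,2)·(3)^2 = 55·9 = 495.
  j = 3: C(11,3)·(3)^3 = 165·27 = 4455.
  V_q(n, t) = 1 + 33 + 495 + 4455 = 4984.
Step 2: q^n = 4^11 = 4194304.
Step 3: Hamming bound ⌊q^n / V_q(n,t)⌋ = ⌊4194304/4984⌋ = 841.
Step 4: Compare |C| = 264 to 841: satisfied.
The claimed |C| lies below the Hamming bound.
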